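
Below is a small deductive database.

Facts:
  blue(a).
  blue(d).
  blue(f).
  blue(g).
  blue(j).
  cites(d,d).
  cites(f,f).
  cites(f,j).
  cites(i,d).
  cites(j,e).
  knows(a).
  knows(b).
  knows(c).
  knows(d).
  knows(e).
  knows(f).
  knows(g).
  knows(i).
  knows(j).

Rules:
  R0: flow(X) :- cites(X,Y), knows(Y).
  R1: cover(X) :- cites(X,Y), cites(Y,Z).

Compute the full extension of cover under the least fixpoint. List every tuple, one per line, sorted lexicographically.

round 1: derive cover(d) via R1 from cites(d,d), cites(d,d)
round 1: derive cover(f) via R1 from cites(f,f), cites(f,f)
round 1: derive cover(i) via R1 from cites(i,d), cites(d,d)

cover(d)
cover(f)
cover(i)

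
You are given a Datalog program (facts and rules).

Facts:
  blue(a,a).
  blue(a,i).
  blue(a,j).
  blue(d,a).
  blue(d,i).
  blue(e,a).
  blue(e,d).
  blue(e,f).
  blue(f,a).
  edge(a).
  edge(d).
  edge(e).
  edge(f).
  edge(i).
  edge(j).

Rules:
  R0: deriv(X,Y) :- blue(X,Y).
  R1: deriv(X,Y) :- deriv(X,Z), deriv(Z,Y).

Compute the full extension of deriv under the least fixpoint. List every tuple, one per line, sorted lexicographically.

deriv(a,a)
deriv(a,i)
deriv(a,j)
deriv(d,a)
deriv(d,i)
deriv(d,j)
deriv(e,a)
deriv(e,d)
deriv(e,f)
deriv(e,i)
deriv(e,j)
deriv(f,a)
deriv(f,i)
deriv(f,j)

round 1: derive deriv(a,a) via R0 from blue(a,a)
round 1: derive deriv(a,i) via R0 from blue(a,i)
round 1: derive deriv(a,j) via R0 from blue(a,j)
round 1: derive deriv(d,a) via R0 from blue(d,a)
round 1: derive deriv(d,i) via R0 from blue(d,i)
round 1: derive deriv(e,a) via R0 from blue(e,a)
round 1: derive deriv(e,d) via R0 from blue(e,d)
round 1: derive deriv(e,f) via R0 from blue(e,f)
round 1: derive deriv(f,a) via R0 from blue(f,a)
round 2: derive deriv(d,j) via R1 from deriv(d,a), deriv(a,j)
round 2: derive deriv(e,i) via R1 from deriv(e,a), deriv(a,i)
round 2: derive deriv(e,j) via R1 from deriv(e,a), deriv(a,j)
round 2: derive deriv(f,i) via R1 from deriv(f,a), deriv(a,i)
round 2: derive deriv(f,j) via R1 from deriv(f,a), deriv(a,j)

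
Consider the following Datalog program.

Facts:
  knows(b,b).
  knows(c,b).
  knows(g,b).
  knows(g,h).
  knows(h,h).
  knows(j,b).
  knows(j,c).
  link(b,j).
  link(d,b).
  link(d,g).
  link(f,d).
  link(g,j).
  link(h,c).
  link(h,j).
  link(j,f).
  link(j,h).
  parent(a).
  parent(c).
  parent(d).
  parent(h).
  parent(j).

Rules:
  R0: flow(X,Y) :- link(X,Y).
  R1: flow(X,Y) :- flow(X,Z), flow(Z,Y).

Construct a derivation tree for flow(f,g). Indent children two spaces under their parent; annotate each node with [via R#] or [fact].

flow(f,g)  [via R1]
  flow(f,d)  [via R0]
    link(f,d)  [fact]
  flow(d,g)  [via R0]
    link(d,g)  [fact]

round 1: derive flow(b,j) via R0 from link(b,j)
round 1: derive flow(d,b) via R0 from link(d,b)
round 1: derive flow(d,g) via R0 from link(d,g)
round 1: derive flow(f,d) via R0 from link(f,d)
round 1: derive flow(g,j) via R0 from link(g,j)
round 1: derive flow(h,c) via R0 from link(h,c)
round 1: derive flow(h,j) via R0 from link(h,j)
round 1: derive flow(j,f) via R0 from link(j,f)
round 1: derive flow(j,h) via R0 from link(j,h)
round 2: derive flow(b,f) via R1 from flow(b,j), flow(j,f)
round 2: derive flow(b,h) via R1 from flow(b,j), flow(j,h)
round 2: derive flow(d,j) via R1 from flow(d,b), flow(b,j)
round 2: derive flow(f,b) via R1 from flow(f,d), flow(d,b)
round 2: derive flow(f,g) via R1 from flow(f,d), flow(d,g)
round 2: derive flow(g,f) via R1 from flow(g,j), flow(j,f)
round 2: derive flow(g,h) via R1 from flow(g,j), flow(j,h)
round 2: derive flow(h,f) via R1 from flow(h,j), flow(j,f)
round 2: derive flow(h,h) via R1 from flow(h,j), flow(j,h)
round 2: derive flow(j,c) via R1 from flow(j,h), flow(h,c)
round 2: derive flow(j,d) via R1 from flow(j,f), flow(f,d)
round 2: derive flow(j,j) via R1 from flow(j,h), flow(h,j)
round 3: derive flow(b,b) via R1 from flow(b,f), flow(f,b)
round 3: derive flow(b,c) via R1 from flow(b,h), flow(h,c)
round 3: derive flow(b,d) via R1 from flow(b,f), flow(f,d)
round 3: derive flow(b,g) via R1 from flow(b,f), flow(f,g)
round 3: derive flow(d,c) via R1 from flow(d,j), flow(j,c)
round 3: derive flow(d,d) via R1 from flow(d,j), flow(j,d)
round 3: derive flow(d,f) via R1 from flow(d,b), flow(b,f)
round 3: derive flow(d,h) via R1 from flow(d,b), flow(b,h)
round 3: derive flow(f,f) via R1 from flow(f,b), flow(b,f)
round 3: derive flow(f,h) via R1 from flow(f,b), flow(b,h)
round 3: derive flow(f,j) via R1 from flow(f,b), flow(b,j)
round 3: derive flow(g,b) via R1 from flow(g,f), flow(f,b)
round 3: derive flow(g,c) via R1 from flow(g,h), flow(h,c)
round 3: derive flow(g,d) via R1 from flow(g,f), flow(f,d)
round 3: derive flow(g,g) via R1 from flow(g,f), flow(f,g)
round 3: derive flow(h,b) via R1 from flow(h,f), flow(f,b)
round 3: derive flow(h,d) via R1 from flow(h,f), flow(f,d)
round 3: derive flow(h,g) via R1 from flow(h,f), flow(f,g)
round 3: derive flow(j,b) via R1 from flow(j,d), flow(d,b)
round 3: derive flow(j,g) via R1 from flow(j,d), flow(d,g)
round 4: derive flow(f,c) via R1 from flow(f,b), flow(b,c)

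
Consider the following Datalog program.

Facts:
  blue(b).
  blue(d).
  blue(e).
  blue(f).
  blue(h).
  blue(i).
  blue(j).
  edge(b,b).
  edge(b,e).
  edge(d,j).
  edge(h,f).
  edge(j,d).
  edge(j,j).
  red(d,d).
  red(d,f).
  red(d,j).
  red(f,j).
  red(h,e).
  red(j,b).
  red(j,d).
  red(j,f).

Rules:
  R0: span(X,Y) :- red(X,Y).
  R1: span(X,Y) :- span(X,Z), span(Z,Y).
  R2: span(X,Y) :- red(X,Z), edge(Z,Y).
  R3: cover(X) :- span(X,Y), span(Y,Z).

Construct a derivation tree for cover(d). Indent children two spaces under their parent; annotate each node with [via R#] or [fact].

cover(d)  [via R3]
  span(d,d)  [via R0]
    red(d,d)  [fact]
  span(d,d)  [via R0]
    red(d,d)  [fact]

round 1: derive span(d,d) via R0 from red(d,d)
round 1: derive span(d,f) via R0 from red(d,f)
round 1: derive span(d,j) via R0 from red(d,j)
round 1: derive span(f,j) via R0 from red(f,j)
round 1: derive span(h,e) via R0 from red(h,e)
round 1: derive span(j,b) via R0 from red(j,b)
round 1: derive span(j,d) via R0 from red(j,d)
round 1: derive span(j,f) via R0 from red(j,f)
round 1: derive span(f,d) via R2 from red(f,j), edge(j,d)
round 1: derive span(j,e) via R2 from red(j,b), edge(b,e)
round 1: derive span(j,j) via R2 from red(j,d), edge(d,j)
round 2: derive span(d,b) via R1 from span(d,j), span(j,b)
round 2: derive span(d,e) via R1 from span(d,j), span(j,e)
round 2: derive span(f,b) via R1 from span(f,j), span(j,b)
round 2: derive span(f,e) via R1 from span(f,j), span(j,e)
round 2: derive span(f,f) via R1 from span(f,d), span(d,f)
round 2: derive cover(d) via R3 from span(d,d), span(d,d)
round 2: derive cover(f) via R3 from span(f,d), span(d,d)
round 2: derive cover(j) via R3 from span(j,d), span(d,d)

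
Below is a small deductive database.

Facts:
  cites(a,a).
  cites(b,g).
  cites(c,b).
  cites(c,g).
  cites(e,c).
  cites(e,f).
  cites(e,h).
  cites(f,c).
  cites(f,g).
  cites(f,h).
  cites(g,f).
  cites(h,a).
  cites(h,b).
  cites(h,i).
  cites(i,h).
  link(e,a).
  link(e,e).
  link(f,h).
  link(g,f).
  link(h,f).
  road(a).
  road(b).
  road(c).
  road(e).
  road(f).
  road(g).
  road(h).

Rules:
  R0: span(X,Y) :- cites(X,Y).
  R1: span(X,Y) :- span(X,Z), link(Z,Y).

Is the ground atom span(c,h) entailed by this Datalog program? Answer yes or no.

round 1: derive span(a,a) via R0 from cites(a,a)
round 1: derive span(b,g) via R0 from cites(b,g)
round 1: derive span(c,b) via R0 from cites(c,b)
round 1: derive span(c,g) via R0 from cites(c,g)
round 1: derive span(e,c) via R0 from cites(e,c)
round 1: derive span(e,f) via R0 from cites(e,f)
round 1: derive span(e,h) via R0 from cites(e,h)
round 1: derive span(f,c) via R0 from cites(f,c)
round 1: derive span(f,g) via R0 from cites(f,g)
round 1: derive span(f,h) via R0 from cites(f,h)
round 1: derive span(g,f) via R0 from cites(g,f)
round 1: derive span(h,a) via R0 from cites(h,a)
round 1: derive span(h,b) via R0 from cites(h,b)
round 1: derive span(h,i) via R0 from cites(h,i)
round 1: derive span(i,h) via R0 from cites(i,h)
round 2: derive span(b,f) via R1 from span(b,g), link(g,f)
round 2: derive span(c,f) via R1 from span(c,g), link(g,f)
round 2: derive span(f,f) via R1 from span(f,g), link(g,f)
round 2: derive span(g,h) via R1 from span(g,f), link(f,h)
round 2: derive span(i,f) via R1 from span(i,h), link(h,f)
round 3: derive span(b,h) via R1 from span(b,f), link(f,h)
round 3: derive span(c,h) via R1 from span(c,f), link(f,h)

yes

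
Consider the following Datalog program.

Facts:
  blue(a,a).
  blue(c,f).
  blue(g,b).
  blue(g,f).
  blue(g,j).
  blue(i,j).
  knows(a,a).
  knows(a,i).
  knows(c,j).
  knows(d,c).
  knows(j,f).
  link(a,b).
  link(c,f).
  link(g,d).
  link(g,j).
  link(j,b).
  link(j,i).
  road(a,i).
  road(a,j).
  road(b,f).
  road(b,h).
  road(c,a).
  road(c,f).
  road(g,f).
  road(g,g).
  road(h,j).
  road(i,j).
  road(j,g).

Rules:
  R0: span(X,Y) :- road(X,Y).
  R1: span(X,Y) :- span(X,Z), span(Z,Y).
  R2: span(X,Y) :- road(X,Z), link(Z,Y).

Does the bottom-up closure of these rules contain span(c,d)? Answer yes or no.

yes

round 1: derive span(a,i) via R0 from road(a,i)
round 1: derive span(a,j) via R0 from road(a,j)
round 1: derive span(b,f) via R0 from road(b,f)
round 1: derive span(b,h) via R0 from road(b,h)
round 1: derive span(c,a) via R0 from road(c,a)
round 1: derive span(c,f) via R0 from road(c,f)
round 1: derive span(g,f) via R0 from road(g,f)
round 1: derive span(g,g) via R0 from road(g,g)
round 1: derive span(h,j) via R0 from road(h,j)
round 1: derive span(i,j) via R0 from road(i,j)
round 1: derive span(j,g) via R0 from road(j,g)
round 1: derive span(a,b) via R2 from road(a,j), link(j,b)
round 1: derive span(c,b) via R2 from road(c,a), link(a,b)
round 1: derive span(g,d) via R2 from road(g,g), link(g,d)
round 1: derive span(g,j) via R2 from road(g,g), link(g,j)
round 1: derive span(h,b) via R2 from road(h,j), link(j,b)
round 1: derive span(h,i) via R2 from road(h,j), link(j,i)
round 1: derive span(i,b) via R2 from road(i,j), link(j,b)
round 1: derive span(i,i) via R2 from road(i,j), link(j,i)
round 1: derive span(j,d) via R2 from road(j,g), link(g,d)
round 1: derive span(j,j) via R2 from road(j,g), link(g,j)
round 2: derive span(a,d) via R1 from span(a,j), span(j,d)
round 2: derive span(a,f) via R1 from span(a,b), span(b,f)
round 2: derive span(a,g) via R1 from span(a,j), span(j,g)
round 2: derive span(a,h) via R1 from span(a,b), span(b,h)
round 2: derive span(b,b) via R1 from span(b,h), span(h,b)
round 2: derive span(b,i) via R1 from span(b,h), span(h,i)
round 2: derive span(b,j) via R1 from span(b,h), span(h,j)
round 2: derive span(c,h) via R1 from span(c,b), span(b,h)
round 2: derive span(c,i) via R1 from span(c,a), span(a,i)
round 2: derive span(c,j) via R1 from span(c,a), span(a,j)
round 2: derive span(h,d) via R1 from span(h,j), span(j,d)
round 2: derive span(h,f) via R1 from span(h,b), span(b,f)
round 2: derive span(h,g) via R1 from span(h,j), span(j,g)
round 2: derive span(h,h) via R1 from span(h,b), span(b,h)
round 2: derive span(i,d) via R1 from span(i,j), span(j,d)
round 2: derive span(i,f) via R1 from span(i,b), span(b,f)
round 2: derive span(i,g) via R1 from span(i,j), span(j,g)
round 2: derive span(i,h) via R1 from span(i,b), span(b,h)
round 2: derive span(j,f) via R1 from span(j,g), span(g,f)
round 3: derive span(b,d) via R1 from span(b,h), span(h,d)
round 3: derive span(b,g) via R1 from span(b,h), span(h,g)
round 3: derive span(c,d) via R1 from span(c,a), span(a,d)
round 3: derive span(c,g) via R1 from span(c,a), span(a,g)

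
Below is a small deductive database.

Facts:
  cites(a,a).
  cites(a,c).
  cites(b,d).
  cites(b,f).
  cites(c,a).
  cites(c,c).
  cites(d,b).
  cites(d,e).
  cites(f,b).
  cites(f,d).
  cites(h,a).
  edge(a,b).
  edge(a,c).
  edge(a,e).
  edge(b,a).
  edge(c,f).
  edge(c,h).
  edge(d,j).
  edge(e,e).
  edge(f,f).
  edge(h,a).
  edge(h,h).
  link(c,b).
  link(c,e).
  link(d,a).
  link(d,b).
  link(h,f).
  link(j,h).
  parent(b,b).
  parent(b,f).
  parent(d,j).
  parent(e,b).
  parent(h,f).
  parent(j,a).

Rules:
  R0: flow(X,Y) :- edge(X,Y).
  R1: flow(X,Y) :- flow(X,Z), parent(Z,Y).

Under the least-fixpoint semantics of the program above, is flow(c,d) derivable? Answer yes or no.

no

round 1: derive flow(a,b) via R0 from edge(a,b)
round 1: derive flow(a,c) via R0 from edge(a,c)
round 1: derive flow(a,e) via R0 from edge(a,e)
round 1: derive flow(b,a) via R0 from edge(b,a)
round 1: derive flow(c,f) via R0 from edge(c,f)
round 1: derive flow(c,h) via R0 from edge(c,h)
round 1: derive flow(d,j) via R0 from edge(d,j)
round 1: derive flow(e,e) via R0 from edge(e,e)
round 1: derive flow(f,f) via R0 from edge(f,f)
round 1: derive flow(h,a) via R0 from edge(h,a)
round 1: derive flow(h,h) via R0 from edge(h,h)
round 2: derive flow(a,f) via R1 from flow(a,b), parent(b,f)
round 2: derive flow(d,a) via R1 from flow(d,j), parent(j,a)
round 2: derive flow(e,b) via R1 from flow(e,e), parent(e,b)
round 2: derive flow(h,f) via R1 from flow(h,h), parent(h,f)
round 3: derive flow(e,f) via R1 from flow(e,b), parent(b,f)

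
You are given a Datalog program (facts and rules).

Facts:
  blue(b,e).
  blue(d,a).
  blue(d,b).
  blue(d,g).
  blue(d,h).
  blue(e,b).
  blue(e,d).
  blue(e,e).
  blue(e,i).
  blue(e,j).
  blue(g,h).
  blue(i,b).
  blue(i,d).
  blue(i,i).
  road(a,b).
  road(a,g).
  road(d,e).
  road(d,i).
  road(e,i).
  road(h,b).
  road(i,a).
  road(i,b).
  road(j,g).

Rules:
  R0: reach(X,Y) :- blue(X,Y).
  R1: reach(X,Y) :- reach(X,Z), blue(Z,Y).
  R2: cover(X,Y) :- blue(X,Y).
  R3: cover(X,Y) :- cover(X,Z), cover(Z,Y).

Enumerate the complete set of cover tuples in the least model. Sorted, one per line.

round 1: derive cover(b,e) via R2 from blue(b,e)
round 1: derive cover(d,a) via R2 from blue(d,a)
round 1: derive cover(d,b) via R2 from blue(d,b)
round 1: derive cover(d,g) via R2 from blue(d,g)
round 1: derive cover(d,h) via R2 from blue(d,h)
round 1: derive cover(e,b) via R2 from blue(e,b)
round 1: derive cover(e,d) via R2 from blue(e,d)
round 1: derive cover(e,e) via R2 from blue(e,e)
round 1: derive cover(e,i) via R2 from blue(e,i)
round 1: derive cover(e,j) via R2 from blue(e,j)
round 1: derive cover(g,h) via R2 from blue(g,h)
round 1: derive cover(i,b) via R2 from blue(i,b)
round 1: derive cover(i,d) via R2 from blue(i,d)
round 1: derive cover(i,i) via R2 from blue(i,i)
round 2: derive cover(b,b) via R3 from cover(b,e), cover(e,b)
round 2: derive cover(b,d) via R3 from cover(b,e), cover(e,d)
round 2: derive cover(b,i) via R3 from cover(b,e), cover(e,i)
round 2: derive cover(b,j) via R3 from cover(b,e), cover(e,j)
round 2: derive cover(d,e) via R3 from cover(d,b), cover(b,e)
round 2: derive cover(e,a) via R3 from cover(e,d), cover(d,a)
round 2: derive cover(e,g) via R3 from cover(e,d), cover(d,g)
round 2: derive cover(e,h) via R3 from cover(e,d), cover(d,h)
round 2: derive cover(i,a) via R3 from cover(i,d), cover(d,a)
round 2: derive cover(i,e) via R3 from cover(i,b), cover(b,e)
round 2: derive cover(i,g) via R3 from cover(i,d), cover(d,g)
round 2: derive cover(i,h) via R3 from cover(i,d), cover(d,h)
round 3: derive cover(b,a) via R3 from cover(b,d), cover(d,a)
round 3: derive cover(b,g) via R3 from cover(b,d), cover(d,g)
round 3: derive cover(b,h) via R3 from cover(b,d), cover(d,h)
round 3: derive cover(d,d) via R3 from cover(d,b), cover(b,d)
round 3: derive cover(d,i) via R3 from cover(d,b), cover(b,i)
round 3: derive cover(d,j) via R3 from cover(d,b), cover(b,j)
round 3: derive cover(i,j) via R3 from cover(i,b), cover(b,j)

cover(b,a)
cover(b,b)
cover(b,d)
cover(b,e)
cover(b,g)
cover(b,h)
cover(b,i)
cover(b,j)
cover(d,a)
cover(d,b)
cover(d,d)
cover(d,e)
cover(d,g)
cover(d,h)
cover(d,i)
cover(d,j)
cover(e,a)
cover(e,b)
cover(e,d)
cover(e,e)
cover(e,g)
cover(e,h)
cover(e,i)
cover(e,j)
cover(g,h)
cover(i,a)
cover(i,b)
cover(i,d)
cover(i,e)
cover(i,g)
cover(i,h)
cover(i,i)
cover(i,j)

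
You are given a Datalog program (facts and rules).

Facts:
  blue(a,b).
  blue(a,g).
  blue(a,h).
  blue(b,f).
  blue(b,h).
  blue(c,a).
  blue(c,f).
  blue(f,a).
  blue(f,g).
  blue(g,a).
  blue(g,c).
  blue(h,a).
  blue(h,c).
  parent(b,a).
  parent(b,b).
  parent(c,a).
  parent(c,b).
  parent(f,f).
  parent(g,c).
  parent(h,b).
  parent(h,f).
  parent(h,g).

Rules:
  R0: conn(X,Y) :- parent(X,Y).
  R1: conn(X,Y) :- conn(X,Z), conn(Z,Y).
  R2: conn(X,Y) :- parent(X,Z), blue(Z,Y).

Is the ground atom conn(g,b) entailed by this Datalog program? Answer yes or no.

yes

round 1: derive conn(b,a) via R0 from parent(b,a)
round 1: derive conn(b,b) via R0 from parent(b,b)
round 1: derive conn(c,a) via R0 from parent(c,a)
round 1: derive conn(c,b) via R0 from parent(c,b)
round 1: derive conn(f,f) via R0 from parent(f,f)
round 1: derive conn(g,c) via R0 from parent(g,c)
round 1: derive conn(h,b) via R0 from parent(h,b)
round 1: derive conn(h,f) via R0 from parent(h,f)
round 1: derive conn(h,g) via R0 from parent(h,g)
round 1: derive conn(b,f) via R2 from parent(b,b), blue(b,f)
round 1: derive conn(b,g) via R2 from parent(b,a), blue(a,g)
round 1: derive conn(b,h) via R2 from parent(b,a), blue(a,h)
round 1: derive conn(c,f) via R2 from parent(c,b), blue(b,f)
round 1: derive conn(c,g) via R2 from parent(c,a), blue(a,g)
round 1: derive conn(c,h) via R2 from parent(c,a), blue(a,h)
round 1: derive conn(f,a) via R2 from parent(f,f), blue(f,a)
round 1: derive conn(f,g) via R2 from parent(f,f), blue(f,g)
round 1: derive conn(g,a) via R2 from parent(g,c), blue(c,a)
round 1: derive conn(g,f) via R2 from parent(g,c), blue(c,f)
round 1: derive conn(h,a) via R2 from parent(h,f), blue(f,a)
round 1: derive conn(h,c) via R2 from parent(h,g), blue(g,c)
round 1: derive conn(h,h) via R2 from parent(h,b), blue(b,h)
round 2: derive conn(b,c) via R1 from conn(b,g), conn(g,c)
round 2: derive conn(c,c) via R1 from conn(c,g), conn(g,c)
round 2: derive conn(f,c) via R1 from conn(f,g), conn(g,c)
round 2: derive conn(g,b) via R1 from conn(g,c), conn(c,b)
round 2: derive conn(g,g) via R1 from conn(g,c), conn(c,g)
round 2: derive conn(g,h) via R1 from conn(g,c), conn(c,h)
round 3: derive conn(f,b) via R1 from conn(f,c), conn(c,b)
round 3: derive conn(f,h) via R1 from conn(f,c), conn(c,h)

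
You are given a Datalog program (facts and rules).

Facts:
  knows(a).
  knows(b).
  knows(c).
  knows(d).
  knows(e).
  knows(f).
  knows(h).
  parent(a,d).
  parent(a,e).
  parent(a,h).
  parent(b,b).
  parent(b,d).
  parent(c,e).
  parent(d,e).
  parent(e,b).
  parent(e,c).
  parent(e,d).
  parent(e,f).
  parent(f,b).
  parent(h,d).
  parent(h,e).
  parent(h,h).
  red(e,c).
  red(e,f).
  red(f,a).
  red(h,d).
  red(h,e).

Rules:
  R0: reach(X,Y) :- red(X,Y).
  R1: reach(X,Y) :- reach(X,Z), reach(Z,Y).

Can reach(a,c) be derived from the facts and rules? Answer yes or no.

no

round 1: derive reach(e,c) via R0 from red(e,c)
round 1: derive reach(e,f) via R0 from red(e,f)
round 1: derive reach(f,a) via R0 from red(f,a)
round 1: derive reach(h,d) via R0 from red(h,d)
round 1: derive reach(h,e) via R0 from red(h,e)
round 2: derive reach(e,a) via R1 from reach(e,f), reach(f,a)
round 2: derive reach(h,c) via R1 from reach(h,e), reach(e,c)
round 2: derive reach(h,f) via R1 from reach(h,e), reach(e,f)
round 3: derive reach(h,a) via R1 from reach(h,e), reach(e,a)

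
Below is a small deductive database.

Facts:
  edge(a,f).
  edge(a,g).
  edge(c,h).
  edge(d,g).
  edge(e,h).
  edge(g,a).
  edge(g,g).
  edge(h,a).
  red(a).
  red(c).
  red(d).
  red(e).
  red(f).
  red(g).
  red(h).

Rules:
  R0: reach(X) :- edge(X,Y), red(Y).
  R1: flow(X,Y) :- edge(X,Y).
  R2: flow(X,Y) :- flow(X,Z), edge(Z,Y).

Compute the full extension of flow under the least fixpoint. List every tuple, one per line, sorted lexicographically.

flow(a,a)
flow(a,f)
flow(a,g)
flow(c,a)
flow(c,f)
flow(c,g)
flow(c,h)
flow(d,a)
flow(d,f)
flow(d,g)
flow(e,a)
flow(e,f)
flow(e,g)
flow(e,h)
flow(g,a)
flow(g,f)
flow(g,g)
flow(h,a)
flow(h,f)
flow(h,g)

round 1: derive flow(a,f) via R1 from edge(a,f)
round 1: derive flow(a,g) via R1 from edge(a,g)
round 1: derive flow(c,h) via R1 from edge(c,h)
round 1: derive flow(d,g) via R1 from edge(d,g)
round 1: derive flow(e,h) via R1 from edge(e,h)
round 1: derive flow(g,a) via R1 from edge(g,a)
round 1: derive flow(g,g) via R1 from edge(g,g)
round 1: derive flow(h,a) via R1 from edge(h,a)
round 2: derive flow(a,a) via R2 from flow(a,g), edge(g,a)
round 2: derive flow(c,a) via R2 from flow(c,h), edge(h,a)
round 2: derive flow(d,a) via R2 from flow(d,g), edge(g,a)
round 2: derive flow(e,a) via R2 from flow(e,h), edge(h,a)
round 2: derive flow(g,f) via R2 from flow(g,a), edge(a,f)
round 2: derive flow(h,f) via R2 from flow(h,a), edge(a,f)
round 2: derive flow(h,g) via R2 from flow(h,a), edge(a,g)
round 3: derive flow(c,f) via R2 from flow(c,a), edge(a,f)
round 3: derive flow(c,g) via R2 from flow(c,a), edge(a,g)
round 3: derive flow(d,f) via R2 from flow(d,a), edge(a,f)
round 3: derive flow(e,f) via R2 from flow(e,a), edge(a,f)
round 3: derive flow(e,g) via R2 from flow(e,a), edge(a,g)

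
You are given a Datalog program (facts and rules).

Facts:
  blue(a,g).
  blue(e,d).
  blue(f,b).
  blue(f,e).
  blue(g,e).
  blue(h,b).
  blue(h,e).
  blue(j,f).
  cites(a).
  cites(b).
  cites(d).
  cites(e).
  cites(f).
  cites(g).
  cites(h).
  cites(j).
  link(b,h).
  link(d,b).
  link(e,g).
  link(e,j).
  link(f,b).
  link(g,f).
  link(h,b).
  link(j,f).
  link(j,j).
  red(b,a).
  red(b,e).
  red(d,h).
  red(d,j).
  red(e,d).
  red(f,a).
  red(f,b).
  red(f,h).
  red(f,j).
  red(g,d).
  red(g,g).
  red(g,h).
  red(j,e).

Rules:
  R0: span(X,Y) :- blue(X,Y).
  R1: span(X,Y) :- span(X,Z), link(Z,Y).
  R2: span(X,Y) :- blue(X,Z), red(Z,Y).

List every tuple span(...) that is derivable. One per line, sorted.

round 1: derive span(a,g) via R0 from blue(a,g)
round 1: derive span(e,d) via R0 from blue(e,d)
round 1: derive span(f,b) via R0 from blue(f,b)
round 1: derive span(f,e) via R0 from blue(f,e)
round 1: derive span(g,e) via R0 from blue(g,e)
round 1: derive span(h,b) via R0 from blue(h,b)
round 1: derive span(h,e) via R0 from blue(h,e)
round 1: derive span(j,f) via R0 from blue(j,f)
round 1: derive span(a,d) via R2 from blue(a,g), red(g,d)
round 1: derive span(a,h) via R2 from blue(a,g), red(g,h)
round 1: derive span(e,h) via R2 from blue(e,d), red(d,h)
round 1: derive span(e,j) via R2 from blue(e,d), red(d,j)
round 1: derive span(f,a) via R2 from blue(f,b), red(b,a)
round 1: derive span(f,d) via R2 from blue(f,e), red(e,d)
round 1: derive span(g,d) via R2 from blue(g,e), red(e,d)
round 1: derive span(h,a) via R2 from blue(h,b), red(b,a)
round 1: derive span(h,d) via R2 from blue(h,e), red(e,d)
round 1: derive span(j,a) via R2 from blue(j,f), red(f,a)
round 1: derive span(j,b) via R2 from blue(j,f), red(f,b)
round 1: derive span(j,h) via R2 from blue(j,f), red(f,h)
round 1: derive span(j,j) via R2 from blue(j,f), red(f,j)
round 2: derive span(a,b) via R1 from span(a,d), link(d,b)
round 2: derive span(a,f) via R1 from span(a,g), link(g,f)
round 2: derive span(e,b) via R1 from span(e,d), link(d,b)
round 2: derive span(e,f) via R1 from span(e,j), link(j,f)
round 2: derive span(f,g) via R1 from span(f,e), link(e,g)
round 2: derive span(f,h) via R1 from span(f,b), link(b,h)
round 2: derive span(f,j) via R1 from span(f,e), link(e,j)
round 2: derive span(g,b) via R1 from span(g,d), link(d,b)
round 2: derive span(g,g) via R1 from span(g,e), link(e,g)
round 2: derive span(g,j) via R1 from span(g,e), link(e,j)
round 2: derive span(h,g) via R1 from span(h,e), link(e,g)
round 2: derive span(h,h) via R1 from span(h,b), link(b,h)
round 2: derive span(h,j) via R1 from span(h,e), link(e,j)
round 3: derive span(f,f) via R1 from span(f,g), link(g,f)
round 3: derive span(g,f) via R1 from span(g,g), link(g,f)
round 3: derive span(g,h) via R1 from span(g,b), link(b,h)
round 3: derive span(h,f) via R1 from span(h,g), link(g,f)

span(a,b)
span(a,d)
span(a,f)
span(a,g)
span(a,h)
span(e,b)
span(e,d)
span(e,f)
span(e,h)
span(e,j)
span(f,a)
span(f,b)
span(f,d)
span(f,e)
span(f,f)
span(f,g)
span(f,h)
span(f,j)
span(g,b)
span(g,d)
span(g,e)
span(g,f)
span(g,g)
span(g,h)
span(g,j)
span(h,a)
span(h,b)
span(h,d)
span(h,e)
span(h,f)
span(h,g)
span(h,h)
span(h,j)
span(j,a)
span(j,b)
span(j,f)
span(j,h)
span(j,j)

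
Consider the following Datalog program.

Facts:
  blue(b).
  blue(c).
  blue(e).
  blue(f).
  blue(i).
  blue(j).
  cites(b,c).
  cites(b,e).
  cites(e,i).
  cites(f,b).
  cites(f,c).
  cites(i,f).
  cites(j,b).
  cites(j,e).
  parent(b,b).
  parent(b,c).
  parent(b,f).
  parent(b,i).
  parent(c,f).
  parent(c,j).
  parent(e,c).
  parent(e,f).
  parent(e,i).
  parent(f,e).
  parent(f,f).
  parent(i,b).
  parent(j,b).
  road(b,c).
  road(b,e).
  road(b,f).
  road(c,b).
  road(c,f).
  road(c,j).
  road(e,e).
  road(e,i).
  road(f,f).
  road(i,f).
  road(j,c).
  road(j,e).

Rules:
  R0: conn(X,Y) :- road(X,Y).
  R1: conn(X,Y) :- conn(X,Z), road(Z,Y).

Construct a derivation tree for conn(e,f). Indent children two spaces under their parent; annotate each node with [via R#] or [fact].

round 1: derive conn(b,c) via R0 from road(b,c)
round 1: derive conn(b,e) via R0 from road(b,e)
round 1: derive conn(b,f) via R0 from road(b,f)
round 1: derive conn(c,b) via R0 from road(c,b)
round 1: derive conn(c,f) via R0 from road(c,f)
round 1: derive conn(c,j) via R0 from road(c,j)
round 1: derive conn(e,e) via R0 from road(e,e)
round 1: derive conn(e,i) via R0 from road(e,i)
round 1: derive conn(f,f) via R0 from road(f,f)
round 1: derive conn(i,f) via R0 from road(i,f)
round 1: derive conn(j,c) via R0 from road(j,c)
round 1: derive conn(j,e) via R0 from road(j,e)
round 2: derive conn(b,b) via R1 from conn(b,c), road(c,b)
round 2: derive conn(b,i) via R1 from conn(b,e), road(e,i)
round 2: derive conn(b,j) via R1 from conn(b,c), road(c,j)
round 2: derive conn(c,c) via R1 from conn(c,b), road(b,c)
round 2: derive conn(c,e) via R1 from conn(c,b), road(b,e)
round 2: derive conn(e,f) via R1 from conn(e,i), road(i,f)
round 2: derive conn(j,b) via R1 from conn(j,c), road(c,b)
round 2: derive conn(j,f) via R1 from conn(j,c), road(c,f)
round 2: derive conn(j,i) via R1 from conn(j,e), road(e,i)
round 2: derive conn(j,j) via R1 from conn(j,c), road(c,j)
round 3: derive conn(c,i) via R1 from conn(c,e), road(e,i)

conn(e,f)  [via R1]
  conn(e,i)  [via R0]
    road(e,i)  [fact]
  road(i,f)  [fact]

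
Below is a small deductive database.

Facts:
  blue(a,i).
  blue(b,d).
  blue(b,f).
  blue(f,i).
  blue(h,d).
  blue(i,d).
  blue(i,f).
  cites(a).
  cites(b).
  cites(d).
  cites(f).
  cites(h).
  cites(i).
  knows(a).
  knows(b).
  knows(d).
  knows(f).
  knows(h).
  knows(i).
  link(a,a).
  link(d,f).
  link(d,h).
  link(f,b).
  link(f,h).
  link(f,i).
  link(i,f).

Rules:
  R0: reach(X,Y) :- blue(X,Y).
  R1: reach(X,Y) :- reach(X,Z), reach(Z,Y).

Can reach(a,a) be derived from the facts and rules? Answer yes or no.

no

round 1: derive reach(a,i) via R0 from blue(a,i)
round 1: derive reach(b,d) via R0 from blue(b,d)
round 1: derive reach(b,f) via R0 from blue(b,f)
round 1: derive reach(f,i) via R0 from blue(f,i)
round 1: derive reach(h,d) via R0 from blue(h,d)
round 1: derive reach(i,d) via R0 from blue(i,d)
round 1: derive reach(i,f) via R0 from blue(i,f)
round 2: derive reach(a,d) via R1 from reach(a,i), reach(i,d)
round 2: derive reach(a,f) via R1 from reach(a,i), reach(i,f)
round 2: derive reach(b,i) via R1 from reach(b,f), reach(f,i)
round 2: derive reach(f,d) via R1 from reach(f,i), reach(i,d)
round 2: derive reach(f,f) via R1 from reach(f,i), reach(i,f)
round 2: derive reach(i,i) via R1 from reach(i,f), reach(f,i)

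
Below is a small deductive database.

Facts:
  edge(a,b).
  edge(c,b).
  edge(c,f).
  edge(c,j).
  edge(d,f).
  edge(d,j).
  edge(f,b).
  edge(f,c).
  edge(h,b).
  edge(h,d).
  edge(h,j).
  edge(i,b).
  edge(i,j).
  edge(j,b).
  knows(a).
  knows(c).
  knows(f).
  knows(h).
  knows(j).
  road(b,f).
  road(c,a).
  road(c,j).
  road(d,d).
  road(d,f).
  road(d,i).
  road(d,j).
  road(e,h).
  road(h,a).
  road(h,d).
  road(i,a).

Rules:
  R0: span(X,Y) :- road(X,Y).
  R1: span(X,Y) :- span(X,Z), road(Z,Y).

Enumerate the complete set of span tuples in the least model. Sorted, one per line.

round 1: derive span(b,f) via R0 from road(b,f)
round 1: derive span(c,a) via R0 from road(c,a)
round 1: derive span(c,j) via R0 from road(c,j)
round 1: derive span(d,d) via R0 from road(d,d)
round 1: derive span(d,f) via R0 from road(d,f)
round 1: derive span(d,i) via R0 from road(d,i)
round 1: derive span(d,j) via R0 from road(d,j)
round 1: derive span(e,h) via R0 from road(e,h)
round 1: derive span(h,a) via R0 from road(h,a)
round 1: derive span(h,d) via R0 from road(h,d)
round 1: derive span(i,a) via R0 from road(i,a)
round 2: derive span(d,a) via R1 from span(d,i), road(i,a)
round 2: derive span(e,a) via R1 from span(e,h), road(h,a)
round 2: derive span(e,d) via R1 from span(e,h), road(h,d)
round 2: derive span(h,f) via R1 from span(h,d), road(d,f)
round 2: derive span(h,i) via R1 from span(h,d), road(d,i)
round 2: derive span(h,j) via R1 from span(h,d), road(d,j)
round 3: derive span(e,f) via R1 from span(e,d), road(d,f)
round 3: derive span(e,i) via R1 from span(e,d), road(d,i)
round 3: derive span(e,j) via R1 from span(e,d), road(d,j)

span(b,f)
span(c,a)
span(c,j)
span(d,a)
span(d,d)
span(d,f)
span(d,i)
span(d,j)
span(e,a)
span(e,d)
span(e,f)
span(e,h)
span(e,i)
span(e,j)
span(h,a)
span(h,d)
span(h,f)
span(h,i)
span(h,j)
span(i,a)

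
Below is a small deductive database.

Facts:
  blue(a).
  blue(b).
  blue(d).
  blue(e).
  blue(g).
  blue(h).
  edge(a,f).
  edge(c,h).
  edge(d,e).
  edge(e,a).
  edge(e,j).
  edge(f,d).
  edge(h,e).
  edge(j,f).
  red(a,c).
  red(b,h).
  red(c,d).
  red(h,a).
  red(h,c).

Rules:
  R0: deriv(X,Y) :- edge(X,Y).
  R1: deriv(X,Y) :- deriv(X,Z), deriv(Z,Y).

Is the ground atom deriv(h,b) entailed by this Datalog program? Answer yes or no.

no

round 1: derive deriv(a,f) via R0 from edge(a,f)
round 1: derive deriv(c,h) via R0 from edge(c,h)
round 1: derive deriv(d,e) via R0 from edge(d,e)
round 1: derive deriv(e,a) via R0 from edge(e,a)
round 1: derive deriv(e,j) via R0 from edge(e,j)
round 1: derive deriv(f,d) via R0 from edge(f,d)
round 1: derive deriv(h,e) via R0 from edge(h,e)
round 1: derive deriv(j,f) via R0 from edge(j,f)
round 2: derive deriv(a,d) via R1 from deriv(a,f), deriv(f,d)
round 2: derive deriv(c,e) via R1 from deriv(c,h), deriv(h,e)
round 2: derive deriv(d,a) via R1 from deriv(d,e), deriv(e,a)
round 2: derive deriv(d,j) via R1 from deriv(d,e), deriv(e,j)
round 2: derive deriv(e,f) via R1 from deriv(e,a), deriv(a,f)
round 2: derive deriv(f,e) via R1 from deriv(f,d), deriv(d,e)
round 2: derive deriv(h,a) via R1 from deriv(h,e), deriv(e,a)
round 2: derive deriv(h,j) via R1 from deriv(h,e), deriv(e,j)
round 2: derive deriv(j,d) via R1 from deriv(j,f), deriv(f,d)
round 3: derive deriv(a,a) via R1 from deriv(a,d), deriv(d,a)
round 3: derive deriv(a,e) via R1 from deriv(a,d), deriv(d,e)
round 3: derive deriv(a,j) via R1 from deriv(a,d), deriv(d,j)
round 3: derive deriv(c,a) via R1 from deriv(c,e), deriv(e,a)
round 3: derive deriv(c,f) via R1 from deriv(c,e), deriv(e,f)
round 3: derive deriv(c,j) via R1 from deriv(c,e), deriv(e,j)
round 3: derive deriv(d,d) via R1 from deriv(d,a), deriv(a,d)
round 3: derive deriv(d,f) via R1 from deriv(d,a), deriv(a,f)
round 3: derive deriv(e,d) via R1 from deriv(e,a), deriv(a,d)
round 3: derive deriv(e,e) via R1 from deriv(e,f), deriv(f,e)
round 3: derive deriv(f,a) via R1 from deriv(f,d), deriv(d,a)
round 3: derive deriv(f,f) via R1 from deriv(f,e), deriv(e,f)
round 3: derive deriv(f,j) via R1 from deriv(f,d), deriv(d,j)
round 3: derive deriv(h,d) via R1 from deriv(h,a), deriv(a,d)
round 3: derive deriv(h,f) via R1 from deriv(h,a), deriv(a,f)
round 3: derive deriv(j,a) via R1 from deriv(j,d), deriv(d,a)
round 3: derive deriv(j,e) via R1 from deriv(j,d), deriv(d,e)
round 3: derive deriv(j,j) via R1 from deriv(j,d), deriv(d,j)
round 4: derive deriv(c,d) via R1 from deriv(c,a), deriv(a,d)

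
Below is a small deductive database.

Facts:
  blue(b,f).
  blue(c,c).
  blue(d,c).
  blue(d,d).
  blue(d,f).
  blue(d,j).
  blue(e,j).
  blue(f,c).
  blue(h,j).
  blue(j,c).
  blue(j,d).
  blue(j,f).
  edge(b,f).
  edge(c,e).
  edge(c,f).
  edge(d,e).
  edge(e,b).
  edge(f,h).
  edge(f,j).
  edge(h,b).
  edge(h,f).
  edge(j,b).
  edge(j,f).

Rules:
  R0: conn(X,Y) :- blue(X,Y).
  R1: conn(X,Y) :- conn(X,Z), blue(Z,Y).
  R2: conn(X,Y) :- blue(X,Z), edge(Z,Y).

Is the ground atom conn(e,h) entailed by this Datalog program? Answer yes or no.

no

round 1: derive conn(b,f) via R0 from blue(b,f)
round 1: derive conn(c,c) via R0 from blue(c,c)
round 1: derive conn(d,c) via R0 from blue(d,c)
round 1: derive conn(d,d) via R0 from blue(d,d)
round 1: derive conn(d,f) via R0 from blue(d,f)
round 1: derive conn(d,j) via R0 from blue(d,j)
round 1: derive conn(e,j) via R0 from blue(e,j)
round 1: derive conn(f,c) via R0 from blue(f,c)
round 1: derive conn(h,j) via R0 from blue(h,j)
round 1: derive conn(j,c) via R0 from blue(j,c)
round 1: derive conn(j,d) via R0 from blue(j,d)
round 1: derive conn(j,f) via R0 from blue(j,f)
round 1: derive conn(b,h) via R2 from blue(b,f), edge(f,h)
round 1: derive conn(b,j) via R2 from blue(b,f), edge(f,j)
round 1: derive conn(c,e) via R2 from blue(c,c), edge(c,e)
round 1: derive conn(c,f) via R2 from blue(c,c), edge(c,f)
round 1: derive conn(d,b) via R2 from blue(d,j), edge(j,b)
round 1: derive conn(d,e) via R2 from blue(d,c), edge(c,e)
round 1: derive conn(d,h) via R2 from blue(d,f), edge(f,h)
round 1: derive conn(e,b) via R2 from blue(e,j), edge(j,b)
round 1: derive conn(e,f) via R2 from blue(e,j), edge(j,f)
round 1: derive conn(f,e) via R2 from blue(f,c), edge(c,e)
round 1: derive conn(f,f) via R2 from blue(f,c), edge(c,f)
round 1: derive conn(h,b) via R2 from blue(h,j), edge(j,b)
round 1: derive conn(h,f) via R2 from blue(h,j), edge(j,f)
round 1: derive conn(j,e) via R2 from blue(j,c), edge(c,e)
round 1: derive conn(j,h) via R2 from blue(j,f), edge(f,h)
round 1: derive conn(j,j) via R2 from blue(j,f), edge(f,j)
round 2: derive conn(b,c) via R1 from conn(b,f), blue(f,c)
round 2: derive conn(b,d) via R1 from conn(b,j), blue(j,d)
round 2: derive conn(c,j) via R1 from conn(c,e), blue(e,j)
round 2: derive conn(e,c) via R1 from conn(e,f), blue(f,c)
round 2: derive conn(e,d) via R1 from conn(e,j), blue(j,d)
round 2: derive conn(f,j) via R1 from conn(f,e), blue(e,j)
round 2: derive conn(h,c) via R1 from conn(h,f), blue(f,c)
round 2: derive conn(h,d) via R1 from conn(h,j), blue(j,d)
round 3: derive conn(c,d) via R1 from conn(c,j), blue(j,d)
round 3: derive conn(f,d) via R1 from conn(f,j), blue(j,d)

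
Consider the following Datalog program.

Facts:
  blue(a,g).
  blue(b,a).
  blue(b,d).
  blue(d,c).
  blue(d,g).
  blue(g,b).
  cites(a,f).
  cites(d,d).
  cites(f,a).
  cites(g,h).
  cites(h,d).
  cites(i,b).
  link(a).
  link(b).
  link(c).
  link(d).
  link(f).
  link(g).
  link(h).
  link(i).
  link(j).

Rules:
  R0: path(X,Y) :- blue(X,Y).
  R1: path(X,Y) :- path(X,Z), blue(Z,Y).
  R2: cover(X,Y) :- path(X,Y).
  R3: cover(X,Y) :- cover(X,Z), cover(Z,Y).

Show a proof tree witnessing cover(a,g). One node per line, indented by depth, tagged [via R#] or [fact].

round 1: derive path(a,g) via R0 from blue(a,g)
round 1: derive path(b,a) via R0 from blue(b,a)
round 1: derive path(b,d) via R0 from blue(b,d)
round 1: derive path(d,c) via R0 from blue(d,c)
round 1: derive path(d,g) via R0 from blue(d,g)
round 1: derive path(g,b) via R0 from blue(g,b)
round 2: derive path(a,b) via R1 from path(a,g), blue(g,b)
round 2: derive path(b,c) via R1 from path(b,d), blue(d,c)
round 2: derive path(b,g) via R1 from path(b,a), blue(a,g)
round 2: derive path(d,b) via R1 from path(d,g), blue(g,b)
round 2: derive path(g,a) via R1 from path(g,b), blue(b,a)
round 2: derive path(g,d) via R1 from path(g,b), blue(b,d)
round 2: derive cover(a,g) via R2 from path(a,g)
round 2: derive cover(b,a) via R2 from path(b,a)
round 2: derive cover(b,d) via R2 from path(b,d)
round 2: derive cover(d,c) via R2 from path(d,c)
round 2: derive cover(d,g) via R2 from path(d,g)
round 2: derive cover(g,b) via R2 from path(g,b)
round 3: derive path(a,a) via R1 from path(a,b), blue(b,a)
round 3: derive path(a,d) via R1 from path(a,b), blue(b,d)
round 3: derive path(b,b) via R1 from path(b,g), blue(g,b)
round 3: derive path(d,a) via R1 from path(d,b), blue(b,a)
round 3: derive path(d,d) via R1 from path(d,b), blue(b,d)
round 3: derive path(g,c) via R1 from path(g,d), blue(d,c)
round 3: derive path(g,g) via R1 from path(g,a), blue(a,g)
round 3: derive cover(a,b) via R2 from path(a,b)
round 3: derive cover(b,c) via R2 from path(b,c)
round 3: derive cover(b,g) via R2 from path(b,g)
round 3: derive cover(d,b) via R2 from path(d,b)
round 3: derive cover(g,a) via R2 from path(g,a)
round 3: derive cover(g,d) via R2 from path(g,d)
round 4: derive path(a,c) via R1 from path(a,d), blue(d,c)
round 4: derive cover(a,a) via R2 from path(a,a)
round 4: derive cover(a,d) via R2 from path(a,d)
round 4: derive cover(b,b) via R2 from path(b,b)
round 4: derive cover(d,a) via R2 from path(d,a)
round 4: derive cover(d,d) via R2 from path(d,d)
round 4: derive cover(g,c) via R2 from path(g,c)
round 4: derive cover(g,g) via R2 from path(g,g)
round 4: derive cover(a,c) via R3 from cover(a,b), cover(b,c)

cover(a,g)  [via R2]
  path(a,g)  [via R0]
    blue(a,g)  [fact]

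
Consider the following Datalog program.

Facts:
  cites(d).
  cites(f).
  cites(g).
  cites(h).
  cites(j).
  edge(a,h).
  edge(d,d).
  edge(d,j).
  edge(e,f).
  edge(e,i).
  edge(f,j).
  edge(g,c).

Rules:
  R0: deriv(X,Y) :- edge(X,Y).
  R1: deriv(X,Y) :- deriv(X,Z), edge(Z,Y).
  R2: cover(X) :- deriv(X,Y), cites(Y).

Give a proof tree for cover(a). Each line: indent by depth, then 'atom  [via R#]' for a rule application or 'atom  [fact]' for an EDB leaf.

cover(a)  [via R2]
  deriv(a,h)  [via R0]
    edge(a,h)  [fact]
  cites(h)  [fact]

round 1: derive deriv(a,h) via R0 from edge(a,h)
round 1: derive deriv(d,d) via R0 from edge(d,d)
round 1: derive deriv(d,j) via R0 from edge(d,j)
round 1: derive deriv(e,f) via R0 from edge(e,f)
round 1: derive deriv(e,i) via R0 from edge(e,i)
round 1: derive deriv(f,j) via R0 from edge(f,j)
round 1: derive deriv(g,c) via R0 from edge(g,c)
round 2: derive deriv(e,j) via R1 from deriv(e,f), edge(f,j)
round 2: derive cover(a) via R2 from deriv(a,h), cites(h)
round 2: derive cover(d) via R2 from deriv(d,d), cites(d)
round 2: derive cover(e) via R2 from deriv(e,f), cites(f)
round 2: derive cover(f) via R2 from deriv(f,j), cites(j)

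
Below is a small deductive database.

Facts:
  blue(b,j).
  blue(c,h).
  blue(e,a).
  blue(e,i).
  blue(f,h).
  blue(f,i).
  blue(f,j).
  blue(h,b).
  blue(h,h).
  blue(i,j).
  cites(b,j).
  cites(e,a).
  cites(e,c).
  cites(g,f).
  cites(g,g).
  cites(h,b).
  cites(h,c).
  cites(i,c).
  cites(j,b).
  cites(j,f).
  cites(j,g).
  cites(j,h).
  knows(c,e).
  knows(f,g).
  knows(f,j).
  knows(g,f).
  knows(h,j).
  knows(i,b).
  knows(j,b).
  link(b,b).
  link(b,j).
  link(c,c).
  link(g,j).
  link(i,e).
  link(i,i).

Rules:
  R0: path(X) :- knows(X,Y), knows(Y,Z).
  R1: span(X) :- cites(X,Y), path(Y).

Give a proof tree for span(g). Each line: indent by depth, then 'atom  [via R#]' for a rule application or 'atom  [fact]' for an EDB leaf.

span(g)  [via R1]
  cites(g,f)  [fact]
  path(f)  [via R0]
    knows(f,g)  [fact]
    knows(g,f)  [fact]

round 1: derive path(f) via R0 from knows(f,g), knows(g,f)
round 1: derive path(g) via R0 from knows(g,f), knows(f,g)
round 1: derive path(h) via R0 from knows(h,j), knows(j,b)
round 2: derive span(g) via R1 from cites(g,f), path(f)
round 2: derive span(j) via R1 from cites(j,f), path(f)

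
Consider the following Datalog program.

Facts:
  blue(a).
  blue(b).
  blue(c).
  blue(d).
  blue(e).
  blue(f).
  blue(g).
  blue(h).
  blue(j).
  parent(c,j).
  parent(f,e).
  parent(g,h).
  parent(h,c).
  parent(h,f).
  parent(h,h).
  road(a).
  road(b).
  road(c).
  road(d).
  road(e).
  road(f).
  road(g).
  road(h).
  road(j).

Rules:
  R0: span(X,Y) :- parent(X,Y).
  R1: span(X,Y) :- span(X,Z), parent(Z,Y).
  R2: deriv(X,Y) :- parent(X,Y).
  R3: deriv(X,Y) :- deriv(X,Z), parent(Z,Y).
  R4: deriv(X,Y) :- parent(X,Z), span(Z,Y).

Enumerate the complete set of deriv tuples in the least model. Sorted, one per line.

deriv(c,j)
deriv(f,e)
deriv(g,c)
deriv(g,e)
deriv(g,f)
deriv(g,h)
deriv(g,j)
deriv(h,c)
deriv(h,e)
deriv(h,f)
deriv(h,h)
deriv(h,j)

round 1: derive span(c,j) via R0 from parent(c,j)
round 1: derive span(f,e) via R0 from parent(f,e)
round 1: derive span(g,h) via R0 from parent(g,h)
round 1: derive span(h,c) via R0 from parent(h,c)
round 1: derive span(h,f) via R0 from parent(h,f)
round 1: derive span(h,h) via R0 from parent(h,h)
round 1: derive deriv(c,j) via R2 from parent(c,j)
round 1: derive deriv(f,e) via R2 from parent(f,e)
round 1: derive deriv(g,h) via R2 from parent(g,h)
round 1: derive deriv(h,c) via R2 from parent(h,c)
round 1: derive deriv(h,f) via R2 from parent(h,f)
round 1: derive deriv(h,h) via R2 from parent(h,h)
round 2: derive span(g,c) via R1 from span(g,h), parent(h,c)
round 2: derive span(g,f) via R1 from span(g,h), parent(h,f)
round 2: derive span(h,e) via R1 from span(h,f), parent(f,e)
round 2: derive span(h,j) via R1 from span(h,c), parent(c,j)
round 2: derive deriv(g,c) via R3 from deriv(g,h), parent(h,c)
round 2: derive deriv(g,f) via R3 from deriv(g,h), parent(h,f)
round 2: derive deriv(h,e) via R3 from deriv(h,f), parent(f,e)
round 2: derive deriv(h,j) via R3 from deriv(h,c), parent(c,j)
round 3: derive span(g,e) via R1 from span(g,f), parent(f,e)
round 3: derive span(g,j) via R1 from span(g,c), parent(c,j)
round 3: derive deriv(g,e) via R3 from deriv(g,f), parent(f,e)
round 3: derive deriv(g,j) via R3 from deriv(g,c), parent(c,j)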